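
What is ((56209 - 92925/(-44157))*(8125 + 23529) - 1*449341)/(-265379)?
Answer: -26182995570705/3906113501 ≈ -6703.1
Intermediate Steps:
((56209 - 92925/(-44157))*(8125 + 23529) - 1*449341)/(-265379) = ((56209 - 92925*(-1/44157))*31654 - 449341)*(-1/265379) = ((56209 + 30975/14719)*31654 - 449341)*(-1/265379) = ((827371246/14719)*31654 - 449341)*(-1/265379) = (26189609420884/14719 - 449341)*(-1/265379) = (26182995570705/14719)*(-1/265379) = -26182995570705/3906113501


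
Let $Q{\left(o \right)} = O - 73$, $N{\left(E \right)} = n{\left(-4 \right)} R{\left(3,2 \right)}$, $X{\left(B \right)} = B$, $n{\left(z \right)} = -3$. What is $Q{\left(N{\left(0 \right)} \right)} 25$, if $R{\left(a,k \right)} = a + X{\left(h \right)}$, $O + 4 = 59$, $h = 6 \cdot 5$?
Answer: $-450$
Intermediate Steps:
$h = 30$
$O = 55$ ($O = -4 + 59 = 55$)
$R{\left(a,k \right)} = 30 + a$ ($R{\left(a,k \right)} = a + 30 = 30 + a$)
$N{\left(E \right)} = -99$ ($N{\left(E \right)} = - 3 \left(30 + 3\right) = \left(-3\right) 33 = -99$)
$Q{\left(o \right)} = -18$ ($Q{\left(o \right)} = 55 - 73 = -18$)
$Q{\left(N{\left(0 \right)} \right)} 25 = \left(-18\right) 25 = -450$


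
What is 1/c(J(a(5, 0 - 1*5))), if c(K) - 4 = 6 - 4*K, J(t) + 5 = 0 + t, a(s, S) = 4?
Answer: 1/14 ≈ 0.071429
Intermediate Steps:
J(t) = -5 + t (J(t) = -5 + (0 + t) = -5 + t)
c(K) = 10 - 4*K (c(K) = 4 + (6 - 4*K) = 10 - 4*K)
1/c(J(a(5, 0 - 1*5))) = 1/(10 - 4*(-5 + 4)) = 1/(10 - 4*(-1)) = 1/(10 + 4) = 1/14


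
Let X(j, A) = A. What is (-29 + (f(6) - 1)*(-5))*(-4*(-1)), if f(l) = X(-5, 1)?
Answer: -116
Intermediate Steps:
f(l) = 1
(-29 + (f(6) - 1)*(-5))*(-4*(-1)) = (-29 + (1 - 1)*(-5))*(-4*(-1)) = (-29 + 0*(-5))*4 = (-29 + 0)*4 = -29*4 = -116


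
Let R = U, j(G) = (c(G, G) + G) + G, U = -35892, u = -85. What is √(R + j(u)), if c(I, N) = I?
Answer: I*√36147 ≈ 190.12*I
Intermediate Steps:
j(G) = 3*G (j(G) = (G + G) + G = 2*G + G = 3*G)
R = -35892
√(R + j(u)) = √(-35892 + 3*(-85)) = √(-35892 - 255) = √(-36147) = I*√36147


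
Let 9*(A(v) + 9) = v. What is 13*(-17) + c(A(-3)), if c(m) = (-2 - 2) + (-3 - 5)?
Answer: -233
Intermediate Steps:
A(v) = -9 + v/9
c(m) = -12 (c(m) = -4 - 8 = -12)
13*(-17) + c(A(-3)) = 13*(-17) - 12 = -221 - 12 = -233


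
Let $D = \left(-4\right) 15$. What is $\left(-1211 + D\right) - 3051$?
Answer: $-4322$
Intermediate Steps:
$D = -60$
$\left(-1211 + D\right) - 3051 = \left(-1211 - 60\right) - 3051 = -1271 - 3051 = -4322$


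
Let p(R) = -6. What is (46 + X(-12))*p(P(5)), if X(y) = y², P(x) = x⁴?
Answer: -1140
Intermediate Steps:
(46 + X(-12))*p(P(5)) = (46 + (-12)²)*(-6) = (46 + 144)*(-6) = 190*(-6) = -1140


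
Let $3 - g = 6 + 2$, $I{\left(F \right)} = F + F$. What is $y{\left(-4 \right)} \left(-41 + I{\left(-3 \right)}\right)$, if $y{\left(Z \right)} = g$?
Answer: $235$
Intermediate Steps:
$I{\left(F \right)} = 2 F$
$g = -5$ ($g = 3 - \left(6 + 2\right) = 3 - 8 = -5$)
$y{\left(Z \right)} = -5$
$y{\left(-4 \right)} \left(-41 + I{\left(-3 \right)}\right) = - 5 \left(-41 + 2 \left(-3\right)\right) = - 5 \left(-41 - 6\right) = \left(-5\right) \left(-47\right) = 235$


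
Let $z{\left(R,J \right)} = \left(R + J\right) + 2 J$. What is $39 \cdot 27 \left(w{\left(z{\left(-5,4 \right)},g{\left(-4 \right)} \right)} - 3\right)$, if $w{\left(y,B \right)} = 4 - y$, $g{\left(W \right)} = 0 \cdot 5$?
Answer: $-6318$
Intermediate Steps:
$g{\left(W \right)} = 0$
$z{\left(R,J \right)} = R + 3 J$ ($z{\left(R,J \right)} = \left(J + R\right) + 2 J = R + 3 J$)
$39 \cdot 27 \left(w{\left(z{\left(-5,4 \right)},g{\left(-4 \right)} \right)} - 3\right) = 39 \cdot 27 \left(\left(4 - \left(-5 + 3 \cdot 4\right)\right) - 3\right) = 1053 \left(\left(4 - \left(-5 + 12\right)\right) - 3\right) = 1053 \left(\left(4 - 7\right) - 3\right) = 1053 \left(-3 - 3\right) = 1053 \left(-6\right) = -6318$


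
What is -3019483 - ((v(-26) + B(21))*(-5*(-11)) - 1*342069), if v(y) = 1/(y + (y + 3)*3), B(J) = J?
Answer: -50892800/19 ≈ -2.6786e+6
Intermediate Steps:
v(y) = 1/(9 + 4*y) (v(y) = 1/(y + (3 + y)*3) = 1/(y + (9 + 3*y)) = 1/(9 + 4*y))
-3019483 - ((v(-26) + B(21))*(-5*(-11)) - 1*342069) = -3019483 - ((1/(9 + 4*(-26)) + 21)*(-5*(-11)) - 1*342069) = -3019483 - ((1/(9 - 104) + 21)*55 - 342069) = -3019483 - ((1/(-95) + 21)*55 - 342069) = -3019483 - ((-1/95 + 21)*55 - 342069) = -3019483 - ((1994/95)*55 - 342069) = -3019483 - (21934/19 - 342069) = -3019483 - 1*(-6477377/19) = -3019483 + 6477377/19 = -50892800/19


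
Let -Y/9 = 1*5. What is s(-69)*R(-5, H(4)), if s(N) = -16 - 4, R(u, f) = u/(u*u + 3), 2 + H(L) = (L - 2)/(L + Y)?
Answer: 25/7 ≈ 3.5714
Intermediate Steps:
Y = -45 (Y = -9*5 = -45)
H(L) = -2 + (-2 + L)/(-45 + L) (H(L) = -2 + (L - 2)/(L - 45) = -2 + (-2 + L)/(-45 + L))
R(u, f) = u/(3 + u²) (R(u, f) = u/(u² + 3) = u/(3 + u²))
s(N) = -20
s(-69)*R(-5, H(4)) = -(-100)/(3 + (-5)²) = -(-100)/(3 + 25) = -(-100)/28 = -20*(-5/28) = 25/7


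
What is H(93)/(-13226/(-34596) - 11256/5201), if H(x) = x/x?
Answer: -12852414/22901725 ≈ -0.56120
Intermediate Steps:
H(x) = 1
H(93)/(-13226/(-34596) - 11256/5201) = 1/(-13226/(-34596) - 11256/5201) = 1/(-13226*(-1/34596) - 11256*1/5201) = 1/(6613/17298 - 1608/743) = 1/(-22901725/12852414) = 1*(-12852414/22901725) = -12852414/22901725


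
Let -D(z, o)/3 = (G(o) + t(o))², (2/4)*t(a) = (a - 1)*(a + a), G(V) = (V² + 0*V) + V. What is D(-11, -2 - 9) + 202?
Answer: -1220930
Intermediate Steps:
G(V) = V + V² (G(V) = (V² + 0) + V = V² + V = V + V²)
t(a) = 4*a*(-1 + a) (t(a) = 2*((a - 1)*(a + a)) = 2*((-1 + a)*(2*a)) = 2*(2*a*(-1 + a)) = 4*a*(-1 + a))
D(z, o) = -3*(o*(1 + o) + 4*o*(-1 + o))²
D(-11, -2 - 9) + 202 = -3*(-2 - 9)²*(-3 + 5*(-2 - 9))² + 202 = -3*(-11)²*(-3 + 5*(-11))² + 202 = -3*121*(-3 - 55)² + 202 = -3*121*(-58)² + 202 = -3*121*3364 + 202 = -1221132 + 202 = -1220930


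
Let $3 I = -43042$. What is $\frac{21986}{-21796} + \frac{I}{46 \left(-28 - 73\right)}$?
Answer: $\frac{157925641}{75948162} \approx 2.0794$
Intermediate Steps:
$I = - \frac{43042}{3}$ ($I = \frac{1}{3} \left(-43042\right) = - \frac{43042}{3} \approx -14347.0$)
$\frac{21986}{-21796} + \frac{I}{46 \left(-28 - 73\right)} = \frac{21986}{-21796} - \frac{43042}{3 \cdot 46 \left(-28 - 73\right)} = 21986 \left(- \frac{1}{21796}\right) - \frac{43042}{3 \cdot 46 \left(-101\right)} = - \frac{10993}{10898} - \frac{43042}{3 \left(-4646\right)} = - \frac{10993}{10898} - - \frac{21521}{6969} = - \frac{10993}{10898} + \frac{21521}{6969} = \frac{157925641}{75948162}$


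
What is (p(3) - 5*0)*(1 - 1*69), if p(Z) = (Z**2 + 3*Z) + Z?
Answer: -1428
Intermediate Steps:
p(Z) = Z**2 + 4*Z
(p(3) - 5*0)*(1 - 1*69) = (3*(4 + 3) - 5*0)*(1 - 1*69) = (3*7 + 0)*(1 - 69) = (21 + 0)*(-68) = 21*(-68) = -1428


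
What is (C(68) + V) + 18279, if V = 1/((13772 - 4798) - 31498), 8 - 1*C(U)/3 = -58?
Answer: 416175947/22524 ≈ 18477.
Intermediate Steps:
C(U) = 198 (C(U) = 24 - 3*(-58) = 24 + 174 = 198)
V = -1/22524 (V = 1/(8974 - 31498) = 1/(-22524) = -1/22524 ≈ -4.4397e-5)
(C(68) + V) + 18279 = (198 - 1/22524) + 18279 = 4459751/22524 + 18279 = 416175947/22524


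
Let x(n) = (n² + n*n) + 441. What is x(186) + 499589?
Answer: 569222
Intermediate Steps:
x(n) = 441 + 2*n² (x(n) = (n² + n²) + 441 = 2*n² + 441 = 441 + 2*n²)
x(186) + 499589 = (441 + 2*186²) + 499589 = (441 + 2*34596) + 499589 = (441 + 69192) + 499589 = 69633 + 499589 = 569222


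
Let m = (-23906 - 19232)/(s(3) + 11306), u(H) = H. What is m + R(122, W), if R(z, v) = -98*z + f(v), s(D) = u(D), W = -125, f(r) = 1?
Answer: -135242233/11309 ≈ -11959.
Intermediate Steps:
s(D) = D
m = -43138/11309 (m = (-23906 - 19232)/(3 + 11306) = -43138/11309 ≈ -3.8145)
R(z, v) = 1 - 98*z (R(z, v) = -98*z + 1 = 1 - 98*z)
m + R(122, W) = -43138/11309 + (1 - 98*122) = -43138/11309 + (1 - 11956) = -43138/11309 - 11955 = -135242233/11309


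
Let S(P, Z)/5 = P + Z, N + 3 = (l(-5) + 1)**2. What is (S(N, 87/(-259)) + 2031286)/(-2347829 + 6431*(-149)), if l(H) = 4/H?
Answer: -876831343/1427110720 ≈ -0.61441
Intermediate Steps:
N = -74/25 (N = -3 + (4/(-5) + 1)**2 = -3 + (4*(-1/5) + 1)**2 = -3 + (-4/5 + 1)**2 = -3 + (1/5)**2 = -3 + 1/25 = -74/25 ≈ -2.9600)
S(P, Z) = 5*P + 5*Z (S(P, Z) = 5*(P + Z) = 5*P + 5*Z)
(S(N, 87/(-259)) + 2031286)/(-2347829 + 6431*(-149)) = ((5*(-74/25) + 5*(87/(-259))) + 2031286)/(-2347829 + 6431*(-149)) = ((-74/5 + 5*(87*(-1/259))) + 2031286)/(-2347829 - 958219) = ((-74/5 + 5*(-87/259)) + 2031286)/(-3306048) = ((-74/5 - 435/259) + 2031286)*(-1/3306048) = (-21341/1295 + 2031286)*(-1/3306048) = (2630494029/1295)*(-1/3306048) = -876831343/1427110720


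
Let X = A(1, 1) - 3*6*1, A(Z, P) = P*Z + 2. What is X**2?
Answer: 225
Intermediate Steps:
A(Z, P) = 2 + P*Z
X = -15 (X = (2 + 1*1) - 3*6*1 = (2 + 1) - 18*1 = 3 - 18 = -15)
X**2 = (-15)**2 = 225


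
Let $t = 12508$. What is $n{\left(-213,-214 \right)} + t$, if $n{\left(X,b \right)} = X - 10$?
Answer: $12285$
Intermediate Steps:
$n{\left(X,b \right)} = -10 + X$
$n{\left(-213,-214 \right)} + t = \left(-10 - 213\right) + 12508 = -223 + 12508 = 12285$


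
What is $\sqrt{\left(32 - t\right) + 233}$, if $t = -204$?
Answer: $\sqrt{469} \approx 21.656$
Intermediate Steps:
$\sqrt{\left(32 - t\right) + 233} = \sqrt{\left(32 - -204\right) + 233} = \sqrt{\left(32 + 204\right) + 233} = \sqrt{236 + 233} = \sqrt{469}$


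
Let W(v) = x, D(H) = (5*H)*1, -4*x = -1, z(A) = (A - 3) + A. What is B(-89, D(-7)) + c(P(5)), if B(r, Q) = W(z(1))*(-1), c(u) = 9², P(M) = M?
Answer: 323/4 ≈ 80.750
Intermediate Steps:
c(u) = 81
z(A) = -3 + 2*A (z(A) = (-3 + A) + A = -3 + 2*A)
x = ¼ (x = -¼*(-1) = ¼ ≈ 0.25000)
D(H) = 5*H
W(v) = ¼
B(r, Q) = -¼ (B(r, Q) = (¼)*(-1) = -¼)
B(-89, D(-7)) + c(P(5)) = -¼ + 81 = 323/4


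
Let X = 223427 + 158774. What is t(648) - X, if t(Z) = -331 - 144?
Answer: -382676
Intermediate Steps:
t(Z) = -475
X = 382201
t(648) - X = -475 - 1*382201 = -475 - 382201 = -382676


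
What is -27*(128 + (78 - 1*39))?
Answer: -4509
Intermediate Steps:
-27*(128 + (78 - 1*39)) = -27*(128 + (78 - 39)) = -27*(128 + 39) = -27*167 = -4509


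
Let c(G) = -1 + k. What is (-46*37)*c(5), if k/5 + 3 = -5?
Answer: 69782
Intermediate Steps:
k = -40 (k = -15 + 5*(-5) = -15 - 25 = -40)
c(G) = -41 (c(G) = -1 - 40 = -41)
(-46*37)*c(5) = -46*37*(-41) = -1702*(-41) = 69782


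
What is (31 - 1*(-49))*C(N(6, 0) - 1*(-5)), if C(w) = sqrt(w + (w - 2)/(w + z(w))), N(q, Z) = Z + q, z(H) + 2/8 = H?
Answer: 80*sqrt(9599)/29 ≈ 270.27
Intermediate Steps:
z(H) = -1/4 + H
C(w) = sqrt(w + (-2 + w)/(-1/4 + 2*w)) (C(w) = sqrt(w + (w - 2)/(w + (-1/4 + w))) = sqrt(w + (-2 + w)/(-1/4 + 2*w)))
(31 - 1*(-49))*C(N(6, 0) - 1*(-5)) = (31 - 1*(-49))*sqrt((-8 + 3*((0 + 6) - 1*(-5)) + 8*((0 + 6) - 1*(-5))**2)/(-1 + 8*((0 + 6) - 1*(-5)))) = (31 + 49)*sqrt((-8 + 3*(6 + 5) + 8*(6 + 5)**2)/(-1 + 8*(6 + 5))) = 80*sqrt((-8 + 3*11 + 8*11**2)/(-1 + 8*11)) = 80*sqrt((-8 + 33 + 8*121)/(-1 + 88)) = 80*sqrt((-8 + 33 + 968)/87) = 80*sqrt((1/87)*993) = 80*sqrt(331/29) = 80*(sqrt(9599)/29) = 80*sqrt(9599)/29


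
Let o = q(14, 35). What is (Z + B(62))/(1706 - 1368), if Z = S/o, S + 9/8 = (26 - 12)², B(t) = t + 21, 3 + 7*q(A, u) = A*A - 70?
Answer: 92585/332592 ≈ 0.27837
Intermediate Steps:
q(A, u) = -73/7 + A²/7 (q(A, u) = -3/7 + (A*A - 70)/7 = -3/7 + (A² - 70)/7 = -3/7 + (-70 + A²)/7 = -3/7 + (-10 + A²/7) = -73/7 + A²/7)
o = 123/7 (o = -73/7 + (⅐)*14² = -73/7 + (⅐)*196 = -73/7 + 28 = 123/7 ≈ 17.571)
B(t) = 21 + t
S = 1559/8 (S = -9/8 + (26 - 12)² = -9/8 + 14² = -9/8 + 196 = 1559/8 ≈ 194.88)
Z = 10913/984 (Z = 1559/(8*(123/7)) = (1559/8)*(7/123) = 10913/984 ≈ 11.090)
(Z + B(62))/(1706 - 1368) = (10913/984 + (21 + 62))/(1706 - 1368) = (10913/984 + 83)/338 = (92585/984)*(1/338) = 92585/332592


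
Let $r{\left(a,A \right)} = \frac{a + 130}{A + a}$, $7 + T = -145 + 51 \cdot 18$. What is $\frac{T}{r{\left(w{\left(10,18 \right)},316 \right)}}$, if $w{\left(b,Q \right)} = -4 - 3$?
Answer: $\frac{78898}{41} \approx 1924.3$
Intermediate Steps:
$w{\left(b,Q \right)} = -7$
$T = 766$ ($T = -7 + \left(-145 + 51 \cdot 18\right) = -7 + \left(-145 + 918\right) = -7 + 773 = 766$)
$r{\left(a,A \right)} = \frac{130 + a}{A + a}$
$\frac{T}{r{\left(w{\left(10,18 \right)},316 \right)}} = \frac{766}{\frac{1}{316 - 7} \left(130 - 7\right)} = \frac{766}{\frac{1}{309} \cdot 123} = \frac{766}{\frac{41}{103}} = 766 \cdot \frac{103}{41} = \frac{78898}{41}$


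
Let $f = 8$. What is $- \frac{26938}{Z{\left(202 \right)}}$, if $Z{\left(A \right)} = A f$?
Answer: $- \frac{13469}{808} \approx -16.67$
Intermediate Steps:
$Z{\left(A \right)} = 8 A$ ($Z{\left(A \right)} = A 8 = 8 A$)
$- \frac{26938}{Z{\left(202 \right)}} = - \frac{26938}{8 \cdot 202} = - \frac{26938}{1616} = \left(-26938\right) \frac{1}{1616} = - \frac{13469}{808}$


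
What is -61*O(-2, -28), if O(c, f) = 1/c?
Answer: 61/2 ≈ 30.500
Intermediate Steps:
-61*O(-2, -28) = -61/(-2) = -61*(-½) = 61/2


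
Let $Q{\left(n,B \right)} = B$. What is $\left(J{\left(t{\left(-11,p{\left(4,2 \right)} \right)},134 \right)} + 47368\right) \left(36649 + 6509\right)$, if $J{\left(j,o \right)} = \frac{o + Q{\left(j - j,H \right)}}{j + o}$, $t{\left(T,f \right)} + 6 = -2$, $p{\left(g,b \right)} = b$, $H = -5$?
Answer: $\frac{14310466307}{7} \approx 2.0444 \cdot 10^{9}$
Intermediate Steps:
$t{\left(T,f \right)} = -8$ ($t{\left(T,f \right)} = -6 - 2 = -8$)
$J{\left(j,o \right)} = \frac{-5 + o}{j + o}$ ($J{\left(j,o \right)} = \frac{o - 5}{j + o} = \frac{-5 + o}{j + o}$)
$\left(J{\left(t{\left(-11,p{\left(4,2 \right)} \right)},134 \right)} + 47368\right) \left(36649 + 6509\right) = \left(\frac{-5 + 134}{-8 + 134} + 47368\right) \left(36649 + 6509\right) = \left(\frac{1}{126} \cdot 129 + 47368\right) 43158 = \left(\frac{43}{42} + 47368\right) 43158 = \frac{1989499}{42} \cdot 43158 = \frac{14310466307}{7}$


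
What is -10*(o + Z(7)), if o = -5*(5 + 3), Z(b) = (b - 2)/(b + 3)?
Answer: 395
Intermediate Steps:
Z(b) = (-2 + b)/(3 + b)
o = -40 (o = -5*8 = -40)
-10*(o + Z(7)) = -10*(-40 + (-2 + 7)/(3 + 7)) = -10*(-40 + 5/10) = -10*(-40 + (⅒)*5) = -10*(-40 + ½) = -10*(-79/2) = 395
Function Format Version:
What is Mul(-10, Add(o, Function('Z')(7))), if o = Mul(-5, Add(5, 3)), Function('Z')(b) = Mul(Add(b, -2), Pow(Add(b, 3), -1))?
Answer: 395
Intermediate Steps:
Function('Z')(b) = Mul(Pow(Add(3, b), -1), Add(-2, b)) (Function('Z')(b) = Mul(Add(-2, b), Pow(Add(3, b), -1)) = Mul(Pow(Add(3, b), -1), Add(-2, b)))
o = -40 (o = Mul(-5, 8) = -40)
Mul(-10, Add(o, Function('Z')(7))) = Mul(-10, Add(-40, Mul(Pow(Add(3, 7), -1), Add(-2, 7)))) = Mul(-10, Add(-40, Mul(Pow(10, -1), 5))) = Mul(-10, Add(-40, Mul(Rational(1, 10), 5))) = Mul(-10, Add(-40, Rational(1, 2))) = Mul(-10, Rational(-79, 2)) = 395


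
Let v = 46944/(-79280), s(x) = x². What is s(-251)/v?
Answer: -312169955/2934 ≈ -1.0640e+5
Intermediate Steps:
v = -2934/4955 (v = 46944*(-1/79280) = -2934/4955 ≈ -0.59213)
s(-251)/v = (-251)²/(-2934/4955) = 63001*(-4955/2934) = -312169955/2934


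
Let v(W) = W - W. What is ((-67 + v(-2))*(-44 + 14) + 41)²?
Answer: 4206601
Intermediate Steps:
v(W) = 0
((-67 + v(-2))*(-44 + 14) + 41)² = ((-67 + 0)*(-44 + 14) + 41)² = (-67*(-30) + 41)² = (2010 + 41)² = 2051² = 4206601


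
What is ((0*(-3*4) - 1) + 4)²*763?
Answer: 6867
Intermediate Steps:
((0*(-3*4) - 1) + 4)²*763 = ((0*(-12) - 1) + 4)²*763 = ((0 - 1) + 4)²*763 = (-1 + 4)²*763 = 3²*763 = 9*763 = 6867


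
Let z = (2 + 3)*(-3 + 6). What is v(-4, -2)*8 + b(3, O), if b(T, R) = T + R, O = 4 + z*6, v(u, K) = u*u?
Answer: 225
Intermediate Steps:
z = 15 (z = 5*3 = 15)
v(u, K) = u²
O = 94 (O = 4 + 15*6 = 4 + 90 = 94)
b(T, R) = R + T
v(-4, -2)*8 + b(3, O) = (-4)²*8 + (94 + 3) = 16*8 + 97 = 128 + 97 = 225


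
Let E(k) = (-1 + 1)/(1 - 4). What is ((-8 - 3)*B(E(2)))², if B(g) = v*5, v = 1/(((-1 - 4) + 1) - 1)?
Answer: 121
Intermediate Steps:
v = -⅕ (v = 1/((-5 + 1) - 1) = 1/(-4 - 1) = 1/(-5) = -⅕ ≈ -0.20000)
E(k) = 0 (E(k) = 0/(-3) = 0*(-⅓) = 0)
B(g) = -1 (B(g) = -⅕*5 = -1)
((-8 - 3)*B(E(2)))² = ((-8 - 3)*(-1))² = (-11*(-1))² = 11² = 121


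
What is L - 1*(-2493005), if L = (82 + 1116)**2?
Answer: 3928209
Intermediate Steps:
L = 1435204 (L = 1198**2 = 1435204)
L - 1*(-2493005) = 1435204 - 1*(-2493005) = 1435204 + 2493005 = 3928209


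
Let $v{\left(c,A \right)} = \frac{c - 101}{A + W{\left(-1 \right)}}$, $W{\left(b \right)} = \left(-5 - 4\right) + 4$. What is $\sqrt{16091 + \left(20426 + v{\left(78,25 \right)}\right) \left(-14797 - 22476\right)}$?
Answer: $\frac{i \sqrt{76127934305}}{10} \approx 27591.0 i$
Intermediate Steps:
$W{\left(b \right)} = -5$ ($W{\left(b \right)} = -9 + 4 = -5$)
$v{\left(c,A \right)} = \frac{-101 + c}{-5 + A}$ ($v{\left(c,A \right)} = \frac{c - 101}{A - 5} = \frac{-101 + c}{-5 + A}$)
$\sqrt{16091 + \left(20426 + v{\left(78,25 \right)}\right) \left(-14797 - 22476\right)} = \sqrt{16091 + \left(20426 + \frac{-101 + 78}{-5 + 25}\right) \left(-14797 - 22476\right)} = \sqrt{16091 + \left(20426 + \frac{1}{20} \left(-23\right)\right) \left(-37273\right)} = \sqrt{16091 + \left(20426 - \frac{23}{20}\right) \left(-37273\right)} = \sqrt{16091 + \frac{408497}{20} \left(-37273\right)} = \sqrt{16091 - \frac{15225908681}{20}} = \sqrt{- \frac{15225586861}{20}} = \frac{i \sqrt{76127934305}}{10}$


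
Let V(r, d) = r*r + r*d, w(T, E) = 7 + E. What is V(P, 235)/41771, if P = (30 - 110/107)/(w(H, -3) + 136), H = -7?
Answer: 27306350/23433572771 ≈ 0.0011653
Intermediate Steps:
P = 155/749 (P = (30 - 110/107)/((7 - 3) + 136) = (30 - 110*1/107)/(4 + 136) = (30 - 110/107)/140 = (3100/107)*(1/140) = 155/749 ≈ 0.20694)
V(r, d) = r² + d*r
V(P, 235)/41771 = (155*(235 + 155/749)/749)/41771 = ((155/749)*(176170/749))*(1/41771) = (27306350/561001)*(1/41771) = 27306350/23433572771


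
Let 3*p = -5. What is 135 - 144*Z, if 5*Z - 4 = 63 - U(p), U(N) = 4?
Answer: -8397/5 ≈ -1679.4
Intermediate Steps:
p = -5/3 (p = (1/3)*(-5) = -5/3 ≈ -1.6667)
Z = 63/5 (Z = 4/5 + (63 - 1*4)/5 = 4/5 + (63 - 4)/5 = 4/5 + (1/5)*59 = 4/5 + 59/5 = 63/5 ≈ 12.600)
135 - 144*Z = 135 - 144*63/5 = 135 - 9072/5 = -8397/5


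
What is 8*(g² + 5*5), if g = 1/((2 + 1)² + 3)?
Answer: 3601/18 ≈ 200.06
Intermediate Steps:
g = 1/12 (g = 1/(3² + 3) = 1/(9 + 3) = 1/12 ≈ 0.083333)
8*(g² + 5*5) = 8*((1/12)² + 5*5) = 8*(1/144 + 25) = 8*(3601/144) = 3601/18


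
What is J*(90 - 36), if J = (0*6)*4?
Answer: 0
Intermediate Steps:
J = 0 (J = 0*4 = 0)
J*(90 - 36) = 0*(90 - 36) = 0*54 = 0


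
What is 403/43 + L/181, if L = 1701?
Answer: 146086/7783 ≈ 18.770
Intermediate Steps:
403/43 + L/181 = 403/43 + 1701/181 = 146086/7783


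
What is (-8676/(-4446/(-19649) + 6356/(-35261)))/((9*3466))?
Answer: -166975256749/27625200173 ≈ -6.0443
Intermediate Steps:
(-8676/(-4446/(-19649) + 6356/(-35261)))/((9*3466)) = -8676/(-4446*(-1/19649) + 6356*(-1/35261))/31194 = -8676/(4446/19649 - 6356/35261)*(1/31194) = -8676/31881362/692843389*(1/31194) = -8676*692843389/31881362*(1/31194) = -3005554621482/15940681*1/31194 = -166975256749/27625200173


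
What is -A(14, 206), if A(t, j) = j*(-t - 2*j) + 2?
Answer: 87754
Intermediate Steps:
A(t, j) = 2 + j*(-t - 2*j)
-A(14, 206) = -(2 - 2*206² - 1*206*14) = -(2 - 2*42436 - 2884) = -(2 - 84872 - 2884) = -1*(-87754) = 87754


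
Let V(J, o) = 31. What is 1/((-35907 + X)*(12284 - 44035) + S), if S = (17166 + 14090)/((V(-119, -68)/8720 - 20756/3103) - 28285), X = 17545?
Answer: 765520951727/446307794620640536714 ≈ 1.7152e-9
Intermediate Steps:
S = -845729848960/765520951727 (S = (17166 + 14090)/((31/8720 - 20756/3103) - 28285) = 31256/((31*(1/8720) - 20756*1/3103) - 28285) = 31256/((31/8720 - 20756/3103) - 28285) = 31256/(-180896127/27058160 - 28285) = 31256/(-765520951727/27058160) = 31256*(-27058160/765520951727) = -845729848960/765520951727 ≈ -1.1048)
1/((-35907 + X)*(12284 - 44035) + S) = 1/((-35907 + 17545)*(12284 - 44035) - 845729848960/765520951727) = 1/(-18362*(-31751) - 845729848960/765520951727) = 1/(583011862 - 845729848960/765520951727) = 1/(446307794620640536714/765520951727) = 765520951727/446307794620640536714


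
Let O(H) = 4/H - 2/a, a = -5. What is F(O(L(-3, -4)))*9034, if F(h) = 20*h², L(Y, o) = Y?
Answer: 7082656/45 ≈ 1.5739e+5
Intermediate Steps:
O(H) = ⅖ + 4/H (O(H) = 4/H - 2/(-5) = 4/H - 2*(-⅕) = 4/H + ⅖ = ⅖ + 4/H)
F(O(L(-3, -4)))*9034 = (20*(⅖ + 4/(-3))²)*9034 = (20*(⅖ + 4*(-⅓))²)*9034 = (20*(⅖ - 4/3)²)*9034 = (20*(-14/15)²)*9034 = (20*(196/225))*9034 = (784/45)*9034 = 7082656/45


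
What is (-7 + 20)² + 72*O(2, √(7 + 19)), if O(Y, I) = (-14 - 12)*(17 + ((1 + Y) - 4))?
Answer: -29783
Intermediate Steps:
O(Y, I) = -364 - 26*Y (O(Y, I) = -26*(17 + (-3 + Y)) = -26*(14 + Y) = -364 - 26*Y)
(-7 + 20)² + 72*O(2, √(7 + 19)) = (-7 + 20)² + 72*(-364 - 26*2) = 13² + 72*(-364 - 52) = 169 + 72*(-416) = 169 - 29952 = -29783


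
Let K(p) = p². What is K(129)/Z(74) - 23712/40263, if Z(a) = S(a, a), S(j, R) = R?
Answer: 222753965/993154 ≈ 224.29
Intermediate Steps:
Z(a) = a
K(129)/Z(74) - 23712/40263 = 129²/74 - 23712/40263 = 16641*(1/74) - 23712*1/40263 = 16641/74 - 7904/13421 = 222753965/993154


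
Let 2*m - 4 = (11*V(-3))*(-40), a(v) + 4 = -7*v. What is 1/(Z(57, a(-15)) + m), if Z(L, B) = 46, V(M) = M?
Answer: 1/708 ≈ 0.0014124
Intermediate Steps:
a(v) = -4 - 7*v
m = 662 (m = 2 + ((11*(-3))*(-40))/2 = 2 + (-33*(-40))/2 = 2 + (½)*1320 = 2 + 660 = 662)
1/(Z(57, a(-15)) + m) = 1/(46 + 662) = 1/708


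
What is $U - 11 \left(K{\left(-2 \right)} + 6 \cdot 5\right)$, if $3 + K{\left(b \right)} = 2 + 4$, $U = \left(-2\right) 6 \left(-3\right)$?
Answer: $-327$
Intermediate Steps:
$U = 36$ ($U = \left(-12\right) \left(-3\right) = 36$)
$K{\left(b \right)} = 3$ ($K{\left(b \right)} = -3 + \left(2 + 4\right) = -3 + 6 = 3$)
$U - 11 \left(K{\left(-2 \right)} + 6 \cdot 5\right) = 36 - 11 \left(3 + 6 \cdot 5\right) = 36 - 11 \left(3 + 30\right) = 36 - 363 = -327$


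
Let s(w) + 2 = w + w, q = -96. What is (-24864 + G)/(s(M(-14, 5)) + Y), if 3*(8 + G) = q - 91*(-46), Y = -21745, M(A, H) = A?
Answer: 70526/65325 ≈ 1.0796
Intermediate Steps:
s(w) = -2 + 2*w (s(w) = -2 + (w + w) = -2 + 2*w)
G = 4066/3 (G = -8 + (-96 - 91*(-46))/3 = -8 + (-96 + 4186)/3 = -8 + (1/3)*4090 = -8 + 4090/3 = 4066/3 ≈ 1355.3)
(-24864 + G)/(s(M(-14, 5)) + Y) = (-24864 + 4066/3)/((-2 + 2*(-14)) - 21745) = -70526/(3*((-2 - 28) - 21745)) = -70526/(3*(-30 - 21745)) = -70526/3/(-21775) = -70526/3*(-1/21775) = 70526/65325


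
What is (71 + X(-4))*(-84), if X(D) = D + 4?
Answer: -5964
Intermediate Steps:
X(D) = 4 + D
(71 + X(-4))*(-84) = (71 + (4 - 4))*(-84) = (71 + 0)*(-84) = 71*(-84) = -5964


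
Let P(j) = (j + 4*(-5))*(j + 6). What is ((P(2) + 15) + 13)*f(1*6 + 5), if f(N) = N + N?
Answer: -2552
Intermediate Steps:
P(j) = (-20 + j)*(6 + j) (P(j) = (j - 20)*(6 + j) = (-20 + j)*(6 + j))
f(N) = 2*N
((P(2) + 15) + 13)*f(1*6 + 5) = (((-120 + 2² - 14*2) + 15) + 13)*(2*(1*6 + 5)) = (((-120 + 4 - 28) + 15) + 13)*(2*(6 + 5)) = ((-144 + 15) + 13)*(2*11) = (-129 + 13)*22 = -116*22 = -2552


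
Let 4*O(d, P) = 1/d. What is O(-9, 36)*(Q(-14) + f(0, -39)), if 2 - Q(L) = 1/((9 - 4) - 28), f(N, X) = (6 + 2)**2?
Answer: -1519/828 ≈ -1.8345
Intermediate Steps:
O(d, P) = 1/(4*d)
f(N, X) = 64 (f(N, X) = 8**2 = 64)
Q(L) = 47/23 (Q(L) = 2 - 1/((9 - 4) - 28) = 2 - 1/(5 - 28) = 2 - 1/(-23) = 2 - 1*(-1/23) = 2 + 1/23 = 47/23)
O(-9, 36)*(Q(-14) + f(0, -39)) = ((1/4)/(-9))*(47/23 + 64) = ((1/4)*(-1/9))*(1519/23) = -1/36*1519/23 = -1519/828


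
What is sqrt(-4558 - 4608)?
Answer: I*sqrt(9166) ≈ 95.739*I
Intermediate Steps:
sqrt(-4558 - 4608) = sqrt(-9166) = I*sqrt(9166)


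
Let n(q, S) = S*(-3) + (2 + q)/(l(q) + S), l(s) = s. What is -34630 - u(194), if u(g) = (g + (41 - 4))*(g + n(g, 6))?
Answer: -3775619/50 ≈ -75512.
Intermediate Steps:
n(q, S) = -3*S + (2 + q)/(S + q) (n(q, S) = S*(-3) + (2 + q)/(q + S) = -3*S + (2 + q)/(S + q))
u(g) = (37 + g)*(g + (-106 - 17*g)/(6 + g)) (u(g) = (g + (41 - 4))*(g + (2 + g - 3*6**2 - 3*6*g)/(6 + g)) = (g + 37)*(g + (2 + g - 3*36 - 18*g)/(6 + g)) = (37 + g)*(g + (2 + g - 108 - 18*g)/(6 + g)) = (37 + g)*(g + (-106 - 17*g)/(6 + g)))
-34630 - u(194) = -34630 - (-3922 + 194**3 - 513*194 + 26*194**2)/(6 + 194) = -34630 - (-3922 + 7301384 - 99522 + 26*37636)/200 = -34630 - (-3922 + 7301384 - 99522 + 978536)/200 = -34630 - 8176476/200 = -34630 - 1*2044119/50 = -34630 - 2044119/50 = -3775619/50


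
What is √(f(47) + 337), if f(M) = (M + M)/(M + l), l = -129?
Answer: 9*√6970/41 ≈ 18.326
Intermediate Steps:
f(M) = 2*M/(-129 + M) (f(M) = (M + M)/(M - 129) = (2*M)/(-129 + M) = 2*M/(-129 + M))
√(f(47) + 337) = √(2*47/(-129 + 47) + 337) = √(2*47/(-82) + 337) = √(2*47*(-1/82) + 337) = √(-47/41 + 337) = √(13770/41) = 9*√6970/41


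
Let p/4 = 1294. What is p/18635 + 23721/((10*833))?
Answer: 97031383/31045910 ≈ 3.1254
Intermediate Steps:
p = 5176 (p = 4*1294 = 5176)
p/18635 + 23721/((10*833)) = 5176/18635 + 23721/((10*833)) = 5176*(1/18635) + 23721/8330 = 5176/18635 + 23721*(1/8330) = 5176/18635 + 23721/8330 = 97031383/31045910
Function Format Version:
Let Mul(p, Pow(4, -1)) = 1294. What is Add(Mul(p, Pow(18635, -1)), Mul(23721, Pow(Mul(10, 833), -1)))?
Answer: Rational(97031383, 31045910) ≈ 3.1254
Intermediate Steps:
p = 5176 (p = Mul(4, 1294) = 5176)
Add(Mul(p, Pow(18635, -1)), Mul(23721, Pow(Mul(10, 833), -1))) = Add(Mul(5176, Pow(18635, -1)), Mul(23721, Pow(Mul(10, 833), -1))) = Add(Mul(5176, Rational(1, 18635)), Mul(23721, Pow(8330, -1))) = Add(Rational(5176, 18635), Mul(23721, Rational(1, 8330))) = Add(Rational(5176, 18635), Rational(23721, 8330)) = Rational(97031383, 31045910)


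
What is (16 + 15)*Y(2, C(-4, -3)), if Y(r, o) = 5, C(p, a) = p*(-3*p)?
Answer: 155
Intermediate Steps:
C(p, a) = -3*p**2
(16 + 15)*Y(2, C(-4, -3)) = (16 + 15)*5 = 31*5 = 155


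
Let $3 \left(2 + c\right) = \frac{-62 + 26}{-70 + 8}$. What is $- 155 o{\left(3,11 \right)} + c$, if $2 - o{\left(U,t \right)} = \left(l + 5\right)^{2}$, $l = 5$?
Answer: $\frac{470834}{31} \approx 15188.0$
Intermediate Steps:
$o{\left(U,t \right)} = -98$ ($o{\left(U,t \right)} = 2 - \left(5 + 5\right)^{2} = 2 - 10^{2} = 2 - 100 = -98$)
$c = - \frac{56}{31}$ ($c = -2 + \frac{\left(-62 + 26\right) \frac{1}{-70 + 8}}{3} = -2 + \frac{\left(-36\right) \frac{1}{-62}}{3} = -2 + \frac{\left(-36\right) \left(- \frac{1}{62}\right)}{3} = -2 + \frac{1}{3} \cdot \frac{18}{31} = -2 + \frac{6}{31} = - \frac{56}{31} \approx -1.8065$)
$- 155 o{\left(3,11 \right)} + c = \left(-155\right) \left(-98\right) - \frac{56}{31} = 15190 - \frac{56}{31} = \frac{470834}{31}$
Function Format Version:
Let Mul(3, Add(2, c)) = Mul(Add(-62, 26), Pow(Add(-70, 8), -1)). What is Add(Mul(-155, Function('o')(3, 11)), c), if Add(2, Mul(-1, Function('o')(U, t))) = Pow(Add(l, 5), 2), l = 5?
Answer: Rational(470834, 31) ≈ 15188.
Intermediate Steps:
Function('o')(U, t) = -98 (Function('o')(U, t) = Add(2, Mul(-1, Pow(Add(5, 5), 2))) = Add(2, Mul(-1, Pow(10, 2))) = Add(2, Mul(-1, 100)) = Add(2, -100) = -98)
c = Rational(-56, 31) (c = Add(-2, Mul(Rational(1, 3), Mul(Add(-62, 26), Pow(Add(-70, 8), -1)))) = Add(-2, Mul(Rational(1, 3), Mul(-36, Pow(-62, -1)))) = Add(-2, Mul(Rational(1, 3), Mul(-36, Rational(-1, 62)))) = Add(-2, Mul(Rational(1, 3), Rational(18, 31))) = Add(-2, Rational(6, 31)) = Rational(-56, 31) ≈ -1.8065)
Add(Mul(-155, Function('o')(3, 11)), c) = Add(Mul(-155, -98), Rational(-56, 31)) = Add(15190, Rational(-56, 31)) = Rational(470834, 31)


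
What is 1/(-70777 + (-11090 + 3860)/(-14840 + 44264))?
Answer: -4904/347091613 ≈ -1.4129e-5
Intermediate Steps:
1/(-70777 + (-11090 + 3860)/(-14840 + 44264)) = 1/(-70777 - 7230/29424) = 1/(-70777 - 7230*1/29424) = 1/(-70777 - 1205/4904) = 1/(-347091613/4904) = -4904/347091613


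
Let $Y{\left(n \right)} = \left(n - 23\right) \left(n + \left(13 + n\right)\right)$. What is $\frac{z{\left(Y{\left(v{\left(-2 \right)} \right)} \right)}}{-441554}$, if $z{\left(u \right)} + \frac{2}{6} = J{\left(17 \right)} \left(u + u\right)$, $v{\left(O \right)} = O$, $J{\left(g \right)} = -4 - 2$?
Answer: $- \frac{8099}{1324662} \approx -0.006114$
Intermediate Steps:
$J{\left(g \right)} = -6$ ($J{\left(g \right)} = -4 - 2 = -6$)
$Y{\left(n \right)} = \left(-23 + n\right) \left(13 + 2 n\right)$
$z{\left(u \right)} = - \frac{1}{3} - 12 u$ ($z{\left(u \right)} = - \frac{1}{3} - 6 \left(u + u\right) = - \frac{1}{3} - 6 \cdot 2 u = - \frac{1}{3} - 12 u$)
$\frac{z{\left(Y{\left(v{\left(-2 \right)} \right)} \right)}}{-441554} = \frac{- \frac{1}{3} - 12 \left(-299 - -66 + 2 \left(-2\right)^{2}\right)}{-441554} = \left(- \frac{1}{3} - 12 \left(-299 + 66 + 2 \cdot 4\right)\right) \left(- \frac{1}{441554}\right) = \left(- \frac{1}{3} - 12 \left(-299 + 66 + 8\right)\right) \left(- \frac{1}{441554}\right) = \left(- \frac{1}{3} - -2700\right) \left(- \frac{1}{441554}\right) = \left(- \frac{1}{3} + 2700\right) \left(- \frac{1}{441554}\right) = \frac{8099}{3} \left(- \frac{1}{441554}\right) = - \frac{8099}{1324662}$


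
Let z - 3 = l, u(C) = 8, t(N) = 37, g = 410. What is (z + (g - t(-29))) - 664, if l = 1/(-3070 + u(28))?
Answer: -881857/3062 ≈ -288.00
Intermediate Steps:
l = -1/3062 (l = 1/(-3070 + 8) = 1/(-3062) = -1/3062 ≈ -0.00032658)
z = 9185/3062 (z = 3 - 1/3062 = 9185/3062 ≈ 2.9997)
(z + (g - t(-29))) - 664 = (9185/3062 + (410 - 1*37)) - 664 = (9185/3062 + (410 - 37)) - 664 = (9185/3062 + 373) - 664 = 1151311/3062 - 664 = -881857/3062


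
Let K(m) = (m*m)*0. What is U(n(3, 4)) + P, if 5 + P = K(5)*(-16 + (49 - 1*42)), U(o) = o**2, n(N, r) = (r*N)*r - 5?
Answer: 1844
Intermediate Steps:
K(m) = 0 (K(m) = m**2*0 = 0)
n(N, r) = -5 + N*r**2 (n(N, r) = (N*r)*r - 5 = N*r**2 - 5 = -5 + N*r**2)
P = -5 (P = -5 + 0*(-16 + (49 - 1*42)) = -5 + 0*(-16 + (49 - 42)) = -5 + 0*(-16 + 7) = -5 + 0*(-9) = -5 + 0 = -5)
U(n(3, 4)) + P = (-5 + 3*4**2)**2 - 5 = (-5 + 3*16)**2 - 5 = (-5 + 48)**2 - 5 = 43**2 - 5 = 1849 - 5 = 1844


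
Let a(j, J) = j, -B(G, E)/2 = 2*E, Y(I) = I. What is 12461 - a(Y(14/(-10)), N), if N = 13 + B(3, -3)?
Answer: 62312/5 ≈ 12462.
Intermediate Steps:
B(G, E) = -4*E
N = 25 (N = 13 - 4*(-3) = 13 + 12 = 25)
12461 - a(Y(14/(-10)), N) = 12461 - 14/(-10) = 12461 - 14*(-1)/10 = 12461 - 1*(-7/5) = 12461 + 7/5 = 62312/5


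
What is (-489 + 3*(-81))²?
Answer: 535824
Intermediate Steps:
(-489 + 3*(-81))² = (-489 - 243)² = (-732)² = 535824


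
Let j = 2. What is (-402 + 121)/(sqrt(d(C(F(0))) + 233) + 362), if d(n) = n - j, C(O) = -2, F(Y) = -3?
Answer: -101722/130815 + 281*sqrt(229)/130815 ≈ -0.74510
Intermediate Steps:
d(n) = -2 + n (d(n) = n - 1*2 = n - 2 = -2 + n)
(-402 + 121)/(sqrt(d(C(F(0))) + 233) + 362) = (-402 + 121)/(sqrt((-2 - 2) + 233) + 362) = -281/(sqrt(-4 + 233) + 362) = -281/(sqrt(229) + 362) = -281/(362 + sqrt(229))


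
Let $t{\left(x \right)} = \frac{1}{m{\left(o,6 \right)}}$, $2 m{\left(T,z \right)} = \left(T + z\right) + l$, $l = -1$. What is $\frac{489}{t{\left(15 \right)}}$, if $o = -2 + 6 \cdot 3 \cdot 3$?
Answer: $\frac{27873}{2} \approx 13937.0$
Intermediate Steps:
$o = 52$ ($o = -2 + 18 \cdot 3 = -2 + 54 = 52$)
$m{\left(T,z \right)} = - \frac{1}{2} + \frac{T}{2} + \frac{z}{2}$ ($m{\left(T,z \right)} = \frac{\left(T + z\right) - 1}{2} = \frac{-1 + T + z}{2} = - \frac{1}{2} + \frac{T}{2} + \frac{z}{2}$)
$t{\left(x \right)} = \frac{2}{57}$ ($t{\left(x \right)} = \frac{1}{- \frac{1}{2} + \frac{1}{2} \cdot 52 + \frac{1}{2} \cdot 6} = \frac{1}{- \frac{1}{2} + 26 + 3} = \frac{1}{\frac{57}{2}} = \frac{2}{57}$)
$\frac{489}{t{\left(15 \right)}} = \frac{489}{\frac{2}{57}} = 489 \cdot \frac{57}{2} = \frac{27873}{2}$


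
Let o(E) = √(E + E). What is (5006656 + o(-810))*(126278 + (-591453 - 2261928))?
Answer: -13653666597568 - 49087854*I*√5 ≈ -1.3654e+13 - 1.0976e+8*I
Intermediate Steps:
o(E) = √2*√E (o(E) = √(2*E) = √2*√E)
(5006656 + o(-810))*(126278 + (-591453 - 2261928)) = (5006656 + √2*√(-810))*(126278 + (-591453 - 2261928)) = (5006656 + √2*(9*I*√10))*(126278 - 2853381) = (5006656 + 18*I*√5)*(-2727103) = -13653666597568 - 49087854*I*√5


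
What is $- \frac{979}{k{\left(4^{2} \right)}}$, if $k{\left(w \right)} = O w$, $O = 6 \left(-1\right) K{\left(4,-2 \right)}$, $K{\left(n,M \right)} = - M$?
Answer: $\frac{979}{192} \approx 5.099$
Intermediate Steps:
$O = -12$ ($O = 6 \left(-1\right) \left(\left(-1\right) \left(-2\right)\right) = \left(-6\right) 2 = -12$)
$k{\left(w \right)} = - 12 w$
$- \frac{979}{k{\left(4^{2} \right)}} = - \frac{979}{\left(-12\right) 4^{2}} = - \frac{979}{\left(-12\right) 16} = - \frac{979}{-192} = \left(-979\right) \left(- \frac{1}{192}\right) = \frac{979}{192}$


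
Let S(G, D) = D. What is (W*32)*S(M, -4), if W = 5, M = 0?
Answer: -640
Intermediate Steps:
(W*32)*S(M, -4) = (5*32)*(-4) = 160*(-4) = -640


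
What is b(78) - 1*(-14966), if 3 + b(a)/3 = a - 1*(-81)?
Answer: 15434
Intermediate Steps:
b(a) = 234 + 3*a (b(a) = -9 + 3*(a - 1*(-81)) = -9 + 3*(a + 81) = -9 + 3*(81 + a) = -9 + (243 + 3*a) = 234 + 3*a)
b(78) - 1*(-14966) = (234 + 3*78) - 1*(-14966) = (234 + 234) + 14966 = 468 + 14966 = 15434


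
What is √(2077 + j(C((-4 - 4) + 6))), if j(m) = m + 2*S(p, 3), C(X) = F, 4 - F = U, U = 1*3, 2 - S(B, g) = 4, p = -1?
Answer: √2074 ≈ 45.541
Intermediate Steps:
S(B, g) = -2 (S(B, g) = 2 - 1*4 = 2 - 4 = -2)
U = 3
F = 1 (F = 4 - 1*3 = 4 - 3 = 1)
C(X) = 1
j(m) = -4 + m (j(m) = m + 2*(-2) = m - 4 = -4 + m)
√(2077 + j(C((-4 - 4) + 6))) = √(2077 + (-4 + 1)) = √(2077 - 3) = √2074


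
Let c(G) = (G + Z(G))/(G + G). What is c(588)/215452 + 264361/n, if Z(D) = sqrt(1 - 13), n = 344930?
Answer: 56957278637/74315858360 + I*sqrt(3)/126685776 ≈ 0.76642 + 1.3672e-8*I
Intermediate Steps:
Z(D) = 2*I*sqrt(3) (Z(D) = sqrt(-12) = 2*I*sqrt(3))
c(G) = (G + 2*I*sqrt(3))/(2*G) (c(G) = (G + 2*I*sqrt(3))/(G + G) = (G + 2*I*sqrt(3))/((2*G)) = (G + 2*I*sqrt(3))*(1/(2*G)) = (G + 2*I*sqrt(3))/(2*G))
c(588)/215452 + 264361/n = (((1/2)*588 + I*sqrt(3))/588)/215452 + 264361/344930 = ((294 + I*sqrt(3))/588)*(1/215452) + 264361*(1/344930) = (1/2 + I*sqrt(3)/588)*(1/215452) + 264361/344930 = (1/430904 + I*sqrt(3)/126685776) + 264361/344930 = 56957278637/74315858360 + I*sqrt(3)/126685776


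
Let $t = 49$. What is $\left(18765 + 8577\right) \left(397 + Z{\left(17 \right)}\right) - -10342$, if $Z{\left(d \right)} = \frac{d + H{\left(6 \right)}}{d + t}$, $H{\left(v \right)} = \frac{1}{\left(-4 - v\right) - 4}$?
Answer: $\frac{239186839}{22} \approx 1.0872 \cdot 10^{7}$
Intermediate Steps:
$H{\left(v \right)} = \frac{1}{-8 - v}$
$Z{\left(d \right)} = \frac{- \frac{1}{14} + d}{49 + d}$ ($Z{\left(d \right)} = \frac{d - \frac{1}{8 + 6}}{d + 49} = \frac{d - \frac{1}{14}}{49 + d} = \frac{- \frac{1}{14} + d}{49 + d}$)
$\left(18765 + 8577\right) \left(397 + Z{\left(17 \right)}\right) - -10342 = \left(18765 + 8577\right) \left(397 + \frac{- \frac{1}{14} + 17}{49 + 17}\right) - -10342 = 27342 \left(397 + \frac{1}{66} \cdot \frac{237}{14}\right) + 10342 = 27342 \left(397 + \frac{79}{308}\right) + 10342 = 27342 \cdot \frac{122355}{308} + 10342 = \frac{238959315}{22} + 10342 = \frac{239186839}{22}$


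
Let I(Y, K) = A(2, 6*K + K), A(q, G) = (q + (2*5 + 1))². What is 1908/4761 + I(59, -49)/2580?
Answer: 636361/1364820 ≈ 0.46626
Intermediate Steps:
A(q, G) = (11 + q)² (A(q, G) = (q + (10 + 1))² = (q + 11)² = (11 + q)²)
I(Y, K) = 169 (I(Y, K) = (11 + 2)² = 13² = 169)
1908/4761 + I(59, -49)/2580 = 1908/4761 + 169/2580 = 1908*(1/4761) + 169*(1/2580) = 212/529 + 169/2580 = 636361/1364820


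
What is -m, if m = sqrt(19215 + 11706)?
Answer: -sqrt(30921) ≈ -175.84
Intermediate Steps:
m = sqrt(30921) ≈ 175.84
-m = -sqrt(30921)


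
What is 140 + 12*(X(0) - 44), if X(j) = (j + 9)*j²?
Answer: -388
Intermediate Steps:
X(j) = j²*(9 + j) (X(j) = (9 + j)*j² = j²*(9 + j))
140 + 12*(X(0) - 44) = 140 + 12*(0²*(9 + 0) - 44) = 140 + 12*(0*9 - 44) = 140 + 12*(0 - 44) = 140 + 12*(-44) = 140 - 528 = -388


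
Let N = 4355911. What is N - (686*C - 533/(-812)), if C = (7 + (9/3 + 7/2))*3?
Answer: 3514439403/812 ≈ 4.3281e+6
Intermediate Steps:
C = 81/2 (C = (7 + (9*(⅓) + 7*(½)))*3 = (7 + (3 + 7/2))*3 = (7 + 13/2)*3 = (27/2)*3 = 81/2 ≈ 40.500)
N - (686*C - 533/(-812)) = 4355911 - (686*(81/2) - 533/(-812)) = 4355911 - (27783 - 533*(-1/812)) = 4355911 - (27783 + 533/812) = 4355911 - 1*22560329/812 = 4355911 - 22560329/812 = 3514439403/812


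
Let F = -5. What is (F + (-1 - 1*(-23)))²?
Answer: 289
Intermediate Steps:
(F + (-1 - 1*(-23)))² = (-5 + (-1 - 1*(-23)))² = (-5 + (-1 + 23))² = (-5 + 22)² = 17² = 289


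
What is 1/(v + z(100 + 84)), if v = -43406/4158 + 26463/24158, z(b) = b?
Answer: 4565862/797456381 ≈ 0.0057255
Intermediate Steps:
v = -42662227/4565862 (v = -43406*1/4158 + 26463*(1/24158) = -1973/189 + 26463/24158 = -42662227/4565862 ≈ -9.3437)
1/(v + z(100 + 84)) = 1/(-42662227/4565862 + (100 + 84)) = 1/(-42662227/4565862 + 184) = 1/(797456381/4565862) = 4565862/797456381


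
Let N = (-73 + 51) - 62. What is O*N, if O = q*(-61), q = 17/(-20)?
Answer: -21777/5 ≈ -4355.4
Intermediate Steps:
q = -17/20 (q = 17*(-1/20) = -17/20 ≈ -0.85000)
N = -84 (N = -22 - 62 = -84)
O = 1037/20 (O = -17/20*(-61) = 1037/20 ≈ 51.850)
O*N = (1037/20)*(-84) = -21777/5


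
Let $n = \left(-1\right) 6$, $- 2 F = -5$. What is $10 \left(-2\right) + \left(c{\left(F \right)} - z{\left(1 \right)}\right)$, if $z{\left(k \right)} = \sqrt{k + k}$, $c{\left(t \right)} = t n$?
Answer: $-35 - \sqrt{2} \approx -36.414$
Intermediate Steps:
$F = \frac{5}{2}$ ($F = \left(- \frac{1}{2}\right) \left(-5\right) = \frac{5}{2} \approx 2.5$)
$n = -6$
$c{\left(t \right)} = - 6 t$ ($c{\left(t \right)} = t \left(-6\right) = - 6 t$)
$z{\left(k \right)} = \sqrt{2} \sqrt{k}$ ($z{\left(k \right)} = \sqrt{2 k} = \sqrt{2} \sqrt{k}$)
$10 \left(-2\right) + \left(c{\left(F \right)} - z{\left(1 \right)}\right) = 10 \left(-2\right) - \left(15 + \sqrt{2} \sqrt{1}\right) = -20 - \left(15 + \sqrt{2} \cdot 1\right) = -20 - \left(15 + \sqrt{2}\right) = -35 - \sqrt{2}$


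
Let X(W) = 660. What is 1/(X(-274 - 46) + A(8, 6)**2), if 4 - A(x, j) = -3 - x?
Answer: 1/885 ≈ 0.0011299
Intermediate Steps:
A(x, j) = 7 + x (A(x, j) = 4 - (-3 - x) = 4 + (3 + x) = 7 + x)
1/(X(-274 - 46) + A(8, 6)**2) = 1/(660 + (7 + 8)**2) = 1/(660 + 15**2) = 1/(660 + 225) = 1/885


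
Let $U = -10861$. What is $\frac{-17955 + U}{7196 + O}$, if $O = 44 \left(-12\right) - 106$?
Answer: $- \frac{14408}{3281} \approx -4.3913$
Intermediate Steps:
$O = -634$ ($O = -528 - 106 = -634$)
$\frac{-17955 + U}{7196 + O} = \frac{-17955 - 10861}{7196 - 634} = - \frac{28816}{6562} = \left(-28816\right) \frac{1}{6562} = - \frac{14408}{3281}$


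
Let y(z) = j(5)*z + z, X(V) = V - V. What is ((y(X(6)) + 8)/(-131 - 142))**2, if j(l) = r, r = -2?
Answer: 64/74529 ≈ 0.00085873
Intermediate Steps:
X(V) = 0
j(l) = -2
y(z) = -z (y(z) = -2*z + z = -z)
((y(X(6)) + 8)/(-131 - 142))**2 = ((-1*0 + 8)/(-131 - 142))**2 = ((0 + 8)/(-273))**2 = (8*(-1/273))**2 = (-8/273)**2 = 64/74529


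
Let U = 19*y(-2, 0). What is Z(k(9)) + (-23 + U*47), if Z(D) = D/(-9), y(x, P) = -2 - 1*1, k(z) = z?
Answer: -2703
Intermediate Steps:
y(x, P) = -3 (y(x, P) = -2 - 1 = -3)
U = -57 (U = 19*(-3) = -57)
Z(D) = -D/9 (Z(D) = D*(-1/9) = -D/9)
Z(k(9)) + (-23 + U*47) = -1/9*9 + (-23 - 57*47) = -1 + (-23 - 2679) = -1 - 2702 = -2703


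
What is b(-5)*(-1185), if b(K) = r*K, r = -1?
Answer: -5925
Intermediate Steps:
b(K) = -K
b(-5)*(-1185) = -1*(-5)*(-1185) = 5*(-1185) = -5925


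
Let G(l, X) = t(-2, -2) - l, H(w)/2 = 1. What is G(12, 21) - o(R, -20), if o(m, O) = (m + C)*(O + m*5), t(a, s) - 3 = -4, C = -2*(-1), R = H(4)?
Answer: 27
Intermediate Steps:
H(w) = 2 (H(w) = 2*1 = 2)
R = 2
C = 2
t(a, s) = -1 (t(a, s) = 3 - 4 = -1)
G(l, X) = -1 - l
o(m, O) = (2 + m)*(O + 5*m) (o(m, O) = (m + 2)*(O + m*5) = (2 + m)*(O + 5*m))
G(12, 21) - o(R, -20) = (-1 - 1*12) - (2*(-20) + 5*2² + 10*2 - 20*2) = (-1 - 12) - (-40 + 5*4 + 20 - 40) = -13 - (-40 + 20 + 20 - 40) = -13 - 1*(-40) = -13 + 40 = 27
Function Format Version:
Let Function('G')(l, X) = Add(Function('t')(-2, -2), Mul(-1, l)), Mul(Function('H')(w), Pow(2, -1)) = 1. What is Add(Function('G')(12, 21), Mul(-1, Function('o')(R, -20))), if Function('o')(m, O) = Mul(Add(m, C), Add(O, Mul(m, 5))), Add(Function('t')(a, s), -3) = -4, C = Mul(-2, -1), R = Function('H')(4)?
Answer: 27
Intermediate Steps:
Function('H')(w) = 2 (Function('H')(w) = Mul(2, 1) = 2)
R = 2
C = 2
Function('t')(a, s) = -1 (Function('t')(a, s) = Add(3, -4) = -1)
Function('G')(l, X) = Add(-1, Mul(-1, l))
Function('o')(m, O) = Mul(Add(2, m), Add(O, Mul(5, m))) (Function('o')(m, O) = Mul(Add(m, 2), Add(O, Mul(m, 5))) = Mul(Add(2, m), Add(O, Mul(5, m))))
Add(Function('G')(12, 21), Mul(-1, Function('o')(R, -20))) = Add(Add(-1, Mul(-1, 12)), Mul(-1, Add(Mul(2, -20), Mul(5, Pow(2, 2)), Mul(10, 2), Mul(-20, 2)))) = Add(Add(-1, -12), Mul(-1, Add(-40, Mul(5, 4), 20, -40))) = Add(-13, Mul(-1, Add(-40, 20, 20, -40))) = Add(-13, Mul(-1, -40)) = Add(-13, 40) = 27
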